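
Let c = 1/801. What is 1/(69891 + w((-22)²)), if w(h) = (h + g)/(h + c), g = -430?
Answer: 387685/27095735589 ≈ 1.4308e-5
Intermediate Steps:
c = 1/801 ≈ 0.0012484
w(h) = (-430 + h)/(1/801 + h) (w(h) = (h - 430)/(h + 1/801) = (-430 + h)/(1/801 + h))
1/(69891 + w((-22)²)) = 1/(69891 + 801*(-430 + (-22)²)/(1 + 801*(-22)²)) = 1/(69891 + 801*(-430 + 484)/(1 + 801*484)) = 1/(69891 + 801*54/(1 + 387684)) = 1/(69891 + 801*54/387685) = 1/(69891 + 801*(1/387685)*54) = 1/(69891 + 43254/387685) = 1/(27095735589/387685) = 387685/27095735589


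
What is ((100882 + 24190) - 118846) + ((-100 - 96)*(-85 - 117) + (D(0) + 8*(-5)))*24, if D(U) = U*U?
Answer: 955474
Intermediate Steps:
D(U) = U**2
((100882 + 24190) - 118846) + ((-100 - 96)*(-85 - 117) + (D(0) + 8*(-5)))*24 = ((100882 + 24190) - 118846) + ((-100 - 96)*(-85 - 117) + (0**2 + 8*(-5)))*24 = (125072 - 118846) + (-196*(-202) + (0 - 40))*24 = 6226 + (39592 - 40)*24 = 6226 + 39552*24 = 6226 + 949248 = 955474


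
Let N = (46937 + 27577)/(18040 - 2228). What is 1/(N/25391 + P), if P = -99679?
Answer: -200741246/20009686622777 ≈ -1.0032e-5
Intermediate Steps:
N = 37257/7906 (N = 74514/15812 = 74514*(1/15812) = 37257/7906 ≈ 4.7125)
1/(N/25391 + P) = 1/((37257/7906)/25391 - 99679) = 1/((37257/7906)*(1/25391) - 99679) = 1/(37257/200741246 - 99679) = 1/(-20009686622777/200741246) = -200741246/20009686622777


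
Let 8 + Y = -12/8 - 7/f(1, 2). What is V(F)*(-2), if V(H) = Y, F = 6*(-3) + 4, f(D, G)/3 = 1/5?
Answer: 127/3 ≈ 42.333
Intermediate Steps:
f(D, G) = ⅗ (f(D, G) = 3/5 = 3*(⅕) = ⅗)
Y = -127/6 (Y = -8 + (-12/8 - 7/⅗) = -8 + (-12*⅛ - 7*5/3) = -8 + (-3/2 - 35/3) = -8 - 79/6 = -127/6 ≈ -21.167)
F = -14 (F = -18 + 4 = -14)
V(H) = -127/6
V(F)*(-2) = -127/6*(-2) = 127/3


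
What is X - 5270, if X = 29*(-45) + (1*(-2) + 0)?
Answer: -6577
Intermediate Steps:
X = -1307 (X = -1305 + (-2 + 0) = -1305 - 2 = -1307)
X - 5270 = -1307 - 5270 = -6577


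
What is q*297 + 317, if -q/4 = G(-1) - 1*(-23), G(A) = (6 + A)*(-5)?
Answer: 2693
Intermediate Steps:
G(A) = -30 - 5*A
q = 8 (q = -4*((-30 - 5*(-1)) - 1*(-23)) = -4*((-30 + 5) + 23) = -4*(-25 + 23) = -4*(-2) = 8)
q*297 + 317 = 8*297 + 317 = 2376 + 317 = 2693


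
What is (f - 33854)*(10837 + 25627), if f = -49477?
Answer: -3038581584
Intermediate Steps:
(f - 33854)*(10837 + 25627) = (-49477 - 33854)*(10837 + 25627) = -83331*36464 = -3038581584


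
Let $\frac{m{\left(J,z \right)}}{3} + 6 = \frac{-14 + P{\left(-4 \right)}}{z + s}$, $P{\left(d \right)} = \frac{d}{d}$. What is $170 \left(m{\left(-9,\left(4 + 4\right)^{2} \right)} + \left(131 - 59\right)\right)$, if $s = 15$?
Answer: $\frac{718590}{79} \approx 9096.1$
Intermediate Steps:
$P{\left(d \right)} = 1$
$m{\left(J,z \right)} = -18 - \frac{39}{15 + z}$ ($m{\left(J,z \right)} = -18 + 3 \frac{-14 + 1}{z + 15} = -18 + 3 \left(- \frac{13}{15 + z}\right) = -18 - \frac{39}{15 + z}$)
$170 \left(m{\left(-9,\left(4 + 4\right)^{2} \right)} + \left(131 - 59\right)\right) = 170 \left(\frac{3 \left(-103 - 6 \left(4 + 4\right)^{2}\right)}{15 + \left(4 + 4\right)^{2}} + \left(131 - 59\right)\right) = 170 \left(\frac{3 \left(-103 - 6 \cdot 8^{2}\right)}{15 + 8^{2}} + \left(131 - 59\right)\right) = 170 \left(\frac{3 \left(-103 - 384\right)}{15 + 64} + 72\right) = 170 \left(\frac{3 \left(-103 - 384\right)}{79} + 72\right) = 170 \left(3 \cdot \frac{1}{79} \left(-487\right) + 72\right) = 170 \left(- \frac{1461}{79} + 72\right) = 170 \cdot \frac{4227}{79} = \frac{718590}{79}$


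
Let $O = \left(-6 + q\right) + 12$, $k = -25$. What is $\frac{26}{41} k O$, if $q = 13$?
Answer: $- \frac{12350}{41} \approx -301.22$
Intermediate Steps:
$O = 19$ ($O = \left(-6 + 13\right) + 12 = 7 + 12 = 19$)
$\frac{26}{41} k O = \frac{26}{41} \left(-25\right) 19 = \left(- \frac{650}{41}\right) 19 = - \frac{12350}{41}$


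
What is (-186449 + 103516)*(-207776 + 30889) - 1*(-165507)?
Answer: 14669935078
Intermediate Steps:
(-186449 + 103516)*(-207776 + 30889) - 1*(-165507) = -82933*(-176887) + 165507 = 14669769571 + 165507 = 14669935078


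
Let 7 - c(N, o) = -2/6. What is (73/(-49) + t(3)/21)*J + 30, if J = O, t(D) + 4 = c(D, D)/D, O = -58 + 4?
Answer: 5608/49 ≈ 114.45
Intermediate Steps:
c(N, o) = 22/3 (c(N, o) = 7 - (-2)/6 = 7 - 1*(-1/3) = 7 + 1/3 = 22/3)
O = -54
t(D) = -4 + 22/(3*D)
J = -54
(73/(-49) + t(3)/21)*J + 30 = (73/(-49) + (-4 + (22/3)/3)/21)*(-54) + 30 = (73*(-1/49) + (-4 + (22/3)*(1/3))*(1/21))*(-54) + 30 = (-73/49 + (-4 + 22/9)*(1/21))*(-54) + 30 = (-73/49 - 14/9*1/21)*(-54) + 30 = (-73/49 - 2/27)*(-54) + 30 = -2069/1323*(-54) + 30 = 4138/49 + 30 = 5608/49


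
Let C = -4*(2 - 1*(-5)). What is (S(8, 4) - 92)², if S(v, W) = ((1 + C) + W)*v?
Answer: 76176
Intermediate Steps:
C = -28 (C = -4*(2 + 5) = -4*7 = -28)
S(v, W) = v*(-27 + W) (S(v, W) = ((1 - 28) + W)*v = (-27 + W)*v = v*(-27 + W))
(S(8, 4) - 92)² = (8*(-27 + 4) - 92)² = (8*(-23) - 92)² = (-184 - 92)² = (-276)² = 76176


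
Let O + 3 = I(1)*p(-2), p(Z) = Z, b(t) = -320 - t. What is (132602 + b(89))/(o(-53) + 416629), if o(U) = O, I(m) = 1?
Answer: 132193/416624 ≈ 0.31730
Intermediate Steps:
O = -5 (O = -3 + 1*(-2) = -3 - 2 = -5)
o(U) = -5
(132602 + b(89))/(o(-53) + 416629) = (132602 + (-320 - 1*89))/(-5 + 416629) = (132602 + (-320 - 89))/416624 = (132602 - 409)*(1/416624) = 132193*(1/416624) = 132193/416624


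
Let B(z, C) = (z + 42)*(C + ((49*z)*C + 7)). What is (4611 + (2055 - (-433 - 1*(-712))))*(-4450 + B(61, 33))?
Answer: 64887327747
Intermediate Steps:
B(z, C) = (42 + z)*(7 + C + 49*C*z) (B(z, C) = (42 + z)*(C + (49*C*z + 7)) = (42 + z)*(C + (7 + 49*C*z)) = (42 + z)*(7 + C + 49*C*z))
(4611 + (2055 - (-433 - 1*(-712))))*(-4450 + B(61, 33)) = (4611 + (2055 - (-433 - 1*(-712))))*(-4450 + (294 + 7*61 + 42*33 + 49*33*61**2 + 2059*33*61)) = (4611 + (2055 - (-433 + 712)))*(-4450 + (294 + 427 + 1386 + 49*33*3721 + 4144767)) = (4611 + (2055 - 1*279))*(-4450 + (294 + 427 + 1386 + 6016857 + 4144767)) = (4611 + (2055 - 279))*(-4450 + 10163731) = (4611 + 1776)*10159281 = 6387*10159281 = 64887327747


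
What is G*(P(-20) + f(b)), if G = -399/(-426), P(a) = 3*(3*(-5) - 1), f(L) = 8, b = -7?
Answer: -2660/71 ≈ -37.465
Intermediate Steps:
P(a) = -48 (P(a) = 3*(-15 - 1) = 3*(-16) = -48)
G = 133/142 (G = -399*(-1/426) = 133/142 ≈ 0.93662)
G*(P(-20) + f(b)) = 133*(-48 + 8)/142 = (133/142)*(-40) = -2660/71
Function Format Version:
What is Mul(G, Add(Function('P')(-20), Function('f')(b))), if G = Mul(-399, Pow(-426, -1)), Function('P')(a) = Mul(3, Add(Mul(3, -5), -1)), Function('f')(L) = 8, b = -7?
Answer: Rational(-2660, 71) ≈ -37.465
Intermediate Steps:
Function('P')(a) = -48 (Function('P')(a) = Mul(3, Add(-15, -1)) = Mul(3, -16) = -48)
G = Rational(133, 142) (G = Mul(-399, Rational(-1, 426)) = Rational(133, 142) ≈ 0.93662)
Mul(G, Add(Function('P')(-20), Function('f')(b))) = Mul(Rational(133, 142), Add(-48, 8)) = Mul(Rational(133, 142), -40) = Rational(-2660, 71)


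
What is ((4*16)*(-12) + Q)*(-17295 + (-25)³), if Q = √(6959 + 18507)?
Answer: 25282560 - 32920*√25466 ≈ 2.0029e+7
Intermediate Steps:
Q = √25466 ≈ 159.58
((4*16)*(-12) + Q)*(-17295 + (-25)³) = ((4*16)*(-12) + √25466)*(-17295 + (-25)³) = (64*(-12) + √25466)*(-17295 - 15625) = (-768 + √25466)*(-32920) = 25282560 - 32920*√25466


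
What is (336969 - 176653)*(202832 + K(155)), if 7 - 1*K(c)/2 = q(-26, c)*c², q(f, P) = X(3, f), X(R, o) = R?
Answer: 9409907936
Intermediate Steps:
q(f, P) = 3
K(c) = 14 - 6*c²
(336969 - 176653)*(202832 + K(155)) = (336969 - 176653)*(202832 + (14 - 6*155²)) = 160316*(202832 + (14 - 6*24025)) = 160316*(202832 + (14 - 144150)) = 160316*(202832 - 144136) = 160316*58696 = 9409907936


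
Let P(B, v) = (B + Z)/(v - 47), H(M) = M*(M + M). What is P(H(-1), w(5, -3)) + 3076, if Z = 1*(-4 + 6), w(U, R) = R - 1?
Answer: 156872/51 ≈ 3075.9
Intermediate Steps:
w(U, R) = -1 + R
Z = 2 (Z = 1*2 = 2)
H(M) = 2*M**2 (H(M) = M*(2*M) = 2*M**2)
P(B, v) = (2 + B)/(-47 + v) (P(B, v) = (B + 2)/(v - 47) = (2 + B)/(-47 + v))
P(H(-1), w(5, -3)) + 3076 = (2 + 2*(-1)**2)/(-47 + (-1 - 3)) + 3076 = (2 + 2*1)/(-47 - 4) + 3076 = (2 + 2)/(-51) + 3076 = -1/51*4 + 3076 = -4/51 + 3076 = 156872/51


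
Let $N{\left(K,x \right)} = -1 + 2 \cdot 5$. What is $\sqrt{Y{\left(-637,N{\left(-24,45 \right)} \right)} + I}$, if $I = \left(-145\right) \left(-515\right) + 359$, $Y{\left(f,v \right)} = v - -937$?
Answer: $2 \sqrt{18995} \approx 275.64$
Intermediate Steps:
$N{\left(K,x \right)} = 9$ ($N{\left(K,x \right)} = -1 + 10 = 9$)
$Y{\left(f,v \right)} = 937 + v$ ($Y{\left(f,v \right)} = v + 937 = 937 + v$)
$I = 75034$ ($I = 74675 + 359 = 75034$)
$\sqrt{Y{\left(-637,N{\left(-24,45 \right)} \right)} + I} = \sqrt{\left(937 + 9\right) + 75034} = \sqrt{946 + 75034} = \sqrt{75980} = 2 \sqrt{18995}$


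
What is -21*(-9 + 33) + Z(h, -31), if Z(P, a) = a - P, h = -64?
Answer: -471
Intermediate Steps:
-21*(-9 + 33) + Z(h, -31) = -21*(-9 + 33) + (-31 - 1*(-64)) = -21*24 + (-31 + 64) = -504 + 33 = -471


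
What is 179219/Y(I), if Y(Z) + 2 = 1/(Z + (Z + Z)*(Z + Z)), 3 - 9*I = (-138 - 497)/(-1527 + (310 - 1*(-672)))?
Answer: 63837807800/249961 ≈ 2.5539e+5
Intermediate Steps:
I = 200/981 (I = ⅓ - (-138 - 497)/(9*(-1527 + (310 - 1*(-672)))) = ⅓ - (-635)/(9*(-1527 + (310 + 672))) = ⅓ - (-635)/(9*(-1527 + 982)) = ⅓ - (-635)/(9*(-545)) = ⅓ - (-635)*(-1)/(9*545) = ⅓ - ⅑*127/109 = ⅓ - 127/981 = 200/981 ≈ 0.20387)
Y(Z) = -2 + 1/(Z + 4*Z²) (Y(Z) = -2 + 1/(Z + (Z + Z)*(Z + Z)) = -2 + 1/(Z + (2*Z)*(2*Z)) = -2 + 1/(Z + 4*Z²))
179219/Y(I) = 179219/(((1 - 8*(200/981)² - 2*200/981)/((200/981)*(1 + 4*(200/981))))) = 179219/((981*(1 - 8*40000/962361 - 400/981)/(200*(1 + 800/981)))) = 179219/((981*(1 - 320000/962361 - 400/981)/(200*(1781/981)))) = 179219/(((981/200)*(981/1781)*(249961/962361))) = 179219/(249961/356200) = 179219*(356200/249961) = 63837807800/249961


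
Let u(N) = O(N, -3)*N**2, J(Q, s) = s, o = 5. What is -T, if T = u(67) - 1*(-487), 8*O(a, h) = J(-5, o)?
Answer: -26341/8 ≈ -3292.6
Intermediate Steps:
O(a, h) = 5/8 (O(a, h) = (1/8)*5 = 5/8)
u(N) = 5*N**2/8
T = 26341/8 (T = (5/8)*67**2 - 1*(-487) = (5/8)*4489 + 487 = 22445/8 + 487 = 26341/8 ≈ 3292.6)
-T = -1*26341/8 = -26341/8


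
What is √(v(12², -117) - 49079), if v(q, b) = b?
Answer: 14*I*√251 ≈ 221.8*I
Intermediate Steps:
√(v(12², -117) - 49079) = √(-117 - 49079) = √(-49196) = 14*I*√251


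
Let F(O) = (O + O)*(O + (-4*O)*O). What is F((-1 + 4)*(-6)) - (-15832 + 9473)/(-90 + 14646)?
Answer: 688563383/14556 ≈ 47304.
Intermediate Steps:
F(O) = 2*O*(O - 4*O²) (F(O) = (2*O)*(O - 4*O²) = 2*O*(O - 4*O²))
F((-1 + 4)*(-6)) - (-15832 + 9473)/(-90 + 14646) = ((-1 + 4)*(-6))²*(2 - 8*(-1 + 4)*(-6)) - (-15832 + 9473)/(-90 + 14646) = (3*(-6))²*(2 - 24*(-6)) - (-6359)/14556 = (-18)²*(2 - 8*(-18)) - (-6359)/14556 = 324*(2 + 144) - 1*(-6359/14556) = 324*146 + 6359/14556 = 47304 + 6359/14556 = 688563383/14556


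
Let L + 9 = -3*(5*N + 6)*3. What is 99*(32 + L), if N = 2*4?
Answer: -38709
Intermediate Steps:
N = 8
L = -423 (L = -9 - 3*(5*8 + 6)*3 = -9 - 3*(40 + 6)*3 = -9 - 3*46*3 = -9 - 138*3 = -9 - 414 = -423)
99*(32 + L) = 99*(32 - 423) = 99*(-391) = -38709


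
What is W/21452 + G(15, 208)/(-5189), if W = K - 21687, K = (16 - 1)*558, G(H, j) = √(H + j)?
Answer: -13317/21452 - √223/5189 ≈ -0.62366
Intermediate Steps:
K = 8370 (K = 15*558 = 8370)
W = -13317 (W = 8370 - 21687 = -13317)
W/21452 + G(15, 208)/(-5189) = -13317/21452 + √(15 + 208)/(-5189) = -13317*1/21452 + √223*(-1/5189) = -13317/21452 - √223/5189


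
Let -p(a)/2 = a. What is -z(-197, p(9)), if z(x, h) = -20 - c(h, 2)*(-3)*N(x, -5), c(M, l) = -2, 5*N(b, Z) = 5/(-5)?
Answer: 94/5 ≈ 18.800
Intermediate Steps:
p(a) = -2*a
N(b, Z) = -1/5 (N(b, Z) = (5/(-5))/5 = (5*(-1/5))/5 = (1/5)*(-1) = -1/5)
z(x, h) = -94/5 (z(x, h) = -20 - (-2*(-3))*(-1)/5 = -20 - 6*(-1)/5 = -20 - 1*(-6/5) = -20 + 6/5 = -94/5)
-z(-197, p(9)) = -1*(-94/5) = 94/5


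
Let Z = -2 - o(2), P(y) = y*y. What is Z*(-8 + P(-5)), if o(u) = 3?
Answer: -85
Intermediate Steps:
P(y) = y²
Z = -5 (Z = -2 - 1*3 = -2 - 3 = -5)
Z*(-8 + P(-5)) = -5*(-8 + (-5)²) = -5*(-8 + 25) = -5*17 = -85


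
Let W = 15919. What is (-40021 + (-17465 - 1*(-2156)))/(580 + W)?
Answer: -55330/16499 ≈ -3.3535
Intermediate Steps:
(-40021 + (-17465 - 1*(-2156)))/(580 + W) = (-40021 + (-17465 - 1*(-2156)))/(580 + 15919) = (-40021 + (-17465 + 2156))/16499 = (-40021 - 15309)*(1/16499) = -55330*1/16499 = -55330/16499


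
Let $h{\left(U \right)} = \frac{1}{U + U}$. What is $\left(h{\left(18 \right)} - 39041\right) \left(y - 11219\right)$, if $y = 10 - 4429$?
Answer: $\frac{10989409025}{18} \approx 6.1052 \cdot 10^{8}$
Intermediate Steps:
$h{\left(U \right)} = \frac{1}{2 U}$
$y = -4419$ ($y = 10 - 4429 = -4419$)
$\left(h{\left(18 \right)} - 39041\right) \left(y - 11219\right) = \left(\frac{1}{2 \cdot 18} - 39041\right) \left(-4419 - 11219\right) = \left(\frac{1}{2} \cdot \frac{1}{18} - 39041\right) \left(-15638\right) = \left(\frac{1}{36} - 39041\right) \left(-15638\right) = \left(- \frac{1405475}{36}\right) \left(-15638\right) = \frac{10989409025}{18}$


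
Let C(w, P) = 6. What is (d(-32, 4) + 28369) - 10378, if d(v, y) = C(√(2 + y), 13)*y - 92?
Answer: 17923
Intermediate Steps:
d(v, y) = -92 + 6*y (d(v, y) = 6*y - 92 = -92 + 6*y)
(d(-32, 4) + 28369) - 10378 = ((-92 + 6*4) + 28369) - 10378 = ((-92 + 24) + 28369) - 10378 = (-68 + 28369) - 10378 = 28301 - 10378 = 17923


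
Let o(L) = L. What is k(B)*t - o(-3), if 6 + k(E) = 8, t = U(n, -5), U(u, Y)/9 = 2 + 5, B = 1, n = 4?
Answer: 129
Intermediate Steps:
U(u, Y) = 63 (U(u, Y) = 9*(2 + 5) = 9*7 = 63)
t = 63
k(E) = 2 (k(E) = -6 + 8 = 2)
k(B)*t - o(-3) = 2*63 - 1*(-3) = 126 + 3 = 129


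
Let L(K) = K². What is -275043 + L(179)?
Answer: -243002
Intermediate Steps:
-275043 + L(179) = -275043 + 179² = -275043 + 32041 = -243002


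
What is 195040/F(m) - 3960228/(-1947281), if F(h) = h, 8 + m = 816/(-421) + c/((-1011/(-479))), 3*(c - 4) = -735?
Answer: -161444450768533236/102874549506883 ≈ -1569.3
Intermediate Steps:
c = -241 (c = 4 + (⅓)*(-735) = 4 - 245 = -241)
m = -52829843/425631 (m = -8 + (816/(-421) - 241/((-1011/(-479)))) = -8 + (816*(-1/421) - 241/((-1011*(-1/479)))) = -8 + (-816/421 - 241/1011/479) = -8 + (-816/421 - 241*479/1011) = -8 + (-816/421 - 115439/1011) = -8 - 49424795/425631 = -52829843/425631 ≈ -124.12)
195040/F(m) - 3960228/(-1947281) = 195040/(-52829843/425631) - 3960228/(-1947281) = 195040*(-425631/52829843) - 3960228*(-1/1947281) = -83015070240/52829843 + 3960228/1947281 = -161444450768533236/102874549506883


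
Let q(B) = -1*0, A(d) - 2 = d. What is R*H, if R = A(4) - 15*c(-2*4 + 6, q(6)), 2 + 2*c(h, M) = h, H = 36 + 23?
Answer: 2124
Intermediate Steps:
A(d) = 2 + d
q(B) = 0
H = 59
c(h, M) = -1 + h/2
R = 36 (R = (2 + 4) - 15*(-1 + (-2*4 + 6)/2) = 6 - 15*(-1 + (-8 + 6)/2) = 6 - 15*(-1 + (1/2)*(-2)) = 6 - 15*(-1 - 1) = 6 - 15*(-2) = 6 + 30 = 36)
R*H = 36*59 = 2124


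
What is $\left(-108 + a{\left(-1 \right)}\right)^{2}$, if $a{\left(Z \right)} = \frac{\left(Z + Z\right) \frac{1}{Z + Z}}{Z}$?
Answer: $11881$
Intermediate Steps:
$a{\left(Z \right)} = \frac{1}{Z}$ ($a{\left(Z \right)} = \frac{2 Z \frac{1}{2 Z}}{Z} = 1 \frac{1}{Z} = \frac{1}{Z}$)
$\left(-108 + a{\left(-1 \right)}\right)^{2} = \left(-108 + \frac{1}{-1}\right)^{2} = \left(-108 - 1\right)^{2} = \left(-109\right)^{2} = 11881$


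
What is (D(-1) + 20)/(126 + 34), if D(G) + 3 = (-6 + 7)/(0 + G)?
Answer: ⅒ ≈ 0.10000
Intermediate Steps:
D(G) = -3 + 1/G (D(G) = -3 + (-6 + 7)/(0 + G) = -3 + 1/G)
(D(-1) + 20)/(126 + 34) = ((-3 + 1/(-1)) + 20)/(126 + 34) = ((-3 - 1) + 20)/160 = (-4 + 20)*(1/160) = 16*(1/160) = ⅒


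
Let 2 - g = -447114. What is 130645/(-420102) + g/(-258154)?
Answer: -110780427581/54225505854 ≈ -2.0430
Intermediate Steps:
g = 447116 (g = 2 - 1*(-447114) = 2 + 447114 = 447116)
130645/(-420102) + g/(-258154) = 130645/(-420102) + 447116/(-258154) = 130645*(-1/420102) + 447116*(-1/258154) = -130645/420102 - 223558/129077 = -110780427581/54225505854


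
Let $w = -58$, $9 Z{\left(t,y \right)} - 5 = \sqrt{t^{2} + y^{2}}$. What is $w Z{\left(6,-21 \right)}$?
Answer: $- \frac{290}{9} - \frac{58 \sqrt{53}}{3} \approx -172.97$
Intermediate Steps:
$Z{\left(t,y \right)} = \frac{5}{9} + \frac{\sqrt{t^{2} + y^{2}}}{9}$
$w Z{\left(6,-21 \right)} = - 58 \left(\frac{5}{9} + \frac{\sqrt{6^{2} + \left(-21\right)^{2}}}{9}\right) = - 58 \left(\frac{5}{9} + \frac{\sqrt{36 + 441}}{9}\right) = - 58 \left(\frac{5}{9} + \frac{\sqrt{477}}{9}\right) = - 58 \left(\frac{5}{9} + \frac{3 \sqrt{53}}{9}\right) = - 58 \left(\frac{5}{9} + \frac{\sqrt{53}}{3}\right) = - \frac{290}{9} - \frac{58 \sqrt{53}}{3}$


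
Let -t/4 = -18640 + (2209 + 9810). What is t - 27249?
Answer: -765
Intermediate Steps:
t = 26484 (t = -4*(-18640 + (2209 + 9810)) = -4*(-18640 + 12019) = -4*(-6621) = 26484)
t - 27249 = 26484 - 27249 = -765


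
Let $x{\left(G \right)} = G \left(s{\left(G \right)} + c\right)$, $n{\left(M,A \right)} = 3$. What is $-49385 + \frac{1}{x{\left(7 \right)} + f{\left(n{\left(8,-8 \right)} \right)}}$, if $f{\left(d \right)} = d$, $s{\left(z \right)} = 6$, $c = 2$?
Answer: $- \frac{2913714}{59} \approx -49385.0$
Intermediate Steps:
$x{\left(G \right)} = 8 G$ ($x{\left(G \right)} = G \left(6 + 2\right) = G 8 = 8 G$)
$-49385 + \frac{1}{x{\left(7 \right)} + f{\left(n{\left(8,-8 \right)} \right)}} = -49385 + \frac{1}{8 \cdot 7 + 3} = -49385 + \frac{1}{56 + 3} = -49385 + \frac{1}{59} = - \frac{2913714}{59}$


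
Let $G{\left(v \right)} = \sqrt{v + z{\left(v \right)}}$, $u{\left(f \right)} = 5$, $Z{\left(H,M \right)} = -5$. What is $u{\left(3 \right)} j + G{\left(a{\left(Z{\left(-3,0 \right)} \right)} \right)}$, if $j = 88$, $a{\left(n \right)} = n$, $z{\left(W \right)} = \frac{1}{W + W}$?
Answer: $440 + \frac{i \sqrt{510}}{10} \approx 440.0 + 2.2583 i$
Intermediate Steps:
$z{\left(W \right)} = \frac{1}{2 W}$
$G{\left(v \right)} = \sqrt{v + \frac{1}{2 v}}$
$u{\left(3 \right)} j + G{\left(a{\left(Z{\left(-3,0 \right)} \right)} \right)} = 5 \cdot 88 + \frac{\sqrt{\frac{2}{-5} + 4 \left(-5\right)}}{2} = 440 + \frac{\sqrt{2 \left(- \frac{1}{5}\right) - 20}}{2} = 440 + \frac{\sqrt{- \frac{2}{5} - 20}}{2} = 440 + \frac{\sqrt{- \frac{102}{5}}}{2} = 440 + \frac{\frac{1}{5} i \sqrt{510}}{2} = 440 + \frac{i \sqrt{510}}{10}$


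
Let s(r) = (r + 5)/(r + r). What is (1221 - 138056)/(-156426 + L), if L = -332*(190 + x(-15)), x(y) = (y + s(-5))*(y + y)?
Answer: 136835/368906 ≈ 0.37092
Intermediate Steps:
s(r) = (5 + r)/(2*r) (s(r) = (5 + r)/((2*r)) = (5 + r)*(1/(2*r)) = (5 + r)/(2*r))
x(y) = 2*y² (x(y) = (y + (½)*(5 - 5)/(-5))*(y + y) = (y + (½)*(-⅕)*0)*(2*y) = (y + 0)*(2*y) = y*(2*y) = 2*y²)
L = -212480 (L = -332*(190 + 2*(-15)²) = -332*(190 + 2*225) = -332*(190 + 450) = -332*640 = -212480)
(1221 - 138056)/(-156426 + L) = (1221 - 138056)/(-156426 - 212480) = -136835/(-368906) = -136835*(-1/368906) = 136835/368906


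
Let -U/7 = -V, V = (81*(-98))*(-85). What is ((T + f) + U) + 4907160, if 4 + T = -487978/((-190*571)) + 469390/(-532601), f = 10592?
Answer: 278533566516113049/28890941245 ≈ 9.6409e+6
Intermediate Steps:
V = 674730 (V = -7938*(-85) = 674730)
U = 4723110 (U = -(-7)*674730 = -7*(-674730) = 4723110)
T = -11077040141/28890941245 (T = -4 + (-487978/((-190*571)) + 469390/(-532601)) = -4 + (-487978/(-108490) + 469390*(-1/532601)) = -4 + (-487978*(-1/108490) - 469390/532601) = -4 + (243989/54245 - 469390/532601) = -4 + 104486724839/28890941245 = -11077040141/28890941245 ≈ -0.38341)
((T + f) + U) + 4907160 = ((-11077040141/28890941245 + 10592) + 4723110) + 4907160 = (306001772626899/28890941245 + 4723110) + 4907160 = 136761095276298849/28890941245 + 4907160 = 278533566516113049/28890941245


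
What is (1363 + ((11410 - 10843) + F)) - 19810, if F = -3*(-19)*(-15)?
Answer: -18735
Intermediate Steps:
F = -855 (F = 57*(-15) = -855)
(1363 + ((11410 - 10843) + F)) - 19810 = (1363 + ((11410 - 10843) - 855)) - 19810 = (1363 + (567 - 855)) - 19810 = (1363 - 288) - 19810 = 1075 - 19810 = -18735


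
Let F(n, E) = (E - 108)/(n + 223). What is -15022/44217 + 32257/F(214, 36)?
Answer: -23085095431/117912 ≈ -1.9578e+5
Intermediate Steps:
F(n, E) = (-108 + E)/(223 + n)
-15022/44217 + 32257/F(214, 36) = -15022/44217 + 32257/(((-108 + 36)/(223 + 214))) = -15022*1/44217 + 32257/((-72/437)) = -15022/44217 + 32257/(((1/437)*(-72))) = -15022/44217 + 32257/(-72/437) = -15022/44217 + 32257*(-437/72) = -15022/44217 - 14096309/72 = -23085095431/117912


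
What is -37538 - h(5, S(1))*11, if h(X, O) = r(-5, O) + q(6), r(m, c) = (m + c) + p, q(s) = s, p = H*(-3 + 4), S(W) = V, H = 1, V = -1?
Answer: -37549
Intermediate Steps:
S(W) = -1
p = 1 (p = 1*(-3 + 4) = 1*1 = 1)
r(m, c) = 1 + c + m (r(m, c) = (m + c) + 1 = (c + m) + 1 = 1 + c + m)
h(X, O) = 2 + O (h(X, O) = (1 + O - 5) + 6 = (-4 + O) + 6 = 2 + O)
-37538 - h(5, S(1))*11 = -37538 - (2 - 1)*11 = -37538 - 11 = -37549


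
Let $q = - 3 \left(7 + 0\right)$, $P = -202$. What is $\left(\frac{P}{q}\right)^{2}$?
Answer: $\frac{40804}{441} \approx 92.526$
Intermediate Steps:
$q = -21$ ($q = \left(-3\right) 7 = -21$)
$\left(\frac{P}{q}\right)^{2} = \left(- \frac{202}{-21}\right)^{2} = \left(\left(-202\right) \left(- \frac{1}{21}\right)\right)^{2} = \left(\frac{202}{21}\right)^{2} = \frac{40804}{441}$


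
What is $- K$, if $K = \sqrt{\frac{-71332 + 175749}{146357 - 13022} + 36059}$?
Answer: $- \frac{\sqrt{71230981961330}}{44445} \approx -189.89$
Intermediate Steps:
$K = \frac{\sqrt{71230981961330}}{44445}$ ($K = \sqrt{\frac{104417}{133335} + 36059} = \sqrt{\frac{4808031182}{133335}} = \frac{\sqrt{71230981961330}}{44445} \approx 189.89$)
$- K = - \frac{\sqrt{71230981961330}}{44445}$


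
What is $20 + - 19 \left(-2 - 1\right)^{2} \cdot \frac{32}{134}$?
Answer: $- \frac{1396}{67} \approx -20.836$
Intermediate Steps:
$20 + - 19 \left(-2 - 1\right)^{2} \cdot \frac{32}{134} = 20 + - 19 \left(-3\right)^{2} \cdot 32 \cdot \frac{1}{134} = 20 + \left(-19\right) 9 \cdot \frac{16}{67} = 20 - \frac{2736}{67} = - \frac{1396}{67}$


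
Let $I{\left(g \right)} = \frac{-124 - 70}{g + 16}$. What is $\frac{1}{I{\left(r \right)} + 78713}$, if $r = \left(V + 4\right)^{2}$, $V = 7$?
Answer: $\frac{137}{10783487} \approx 1.2705 \cdot 10^{-5}$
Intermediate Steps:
$r = 121$ ($r = \left(7 + 4\right)^{2} = 11^{2} = 121$)
$I{\left(g \right)} = - \frac{194}{16 + g}$
$\frac{1}{I{\left(r \right)} + 78713} = \frac{1}{- \frac{194}{16 + 121} + 78713} = \frac{1}{- \frac{194}{137} + 78713} = \frac{1}{\frac{10783487}{137}} = \frac{137}{10783487}$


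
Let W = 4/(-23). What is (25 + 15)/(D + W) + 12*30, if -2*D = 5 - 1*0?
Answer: 42440/123 ≈ 345.04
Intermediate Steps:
W = -4/23 (W = 4*(-1/23) = -4/23 ≈ -0.17391)
D = -5/2 (D = -(5 - 1*0)/2 = -(5 + 0)/2 = -½*5 = -5/2 ≈ -2.5000)
(25 + 15)/(D + W) + 12*30 = (25 + 15)/(-5/2 - 4/23) + 12*30 = 40/(-123/46) + 360 = 40*(-46/123) + 360 = -1840/123 + 360 = 42440/123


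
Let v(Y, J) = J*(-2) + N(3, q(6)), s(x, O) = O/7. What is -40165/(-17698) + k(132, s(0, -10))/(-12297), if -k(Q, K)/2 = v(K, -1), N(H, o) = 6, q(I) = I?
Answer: 494192173/217632306 ≈ 2.2708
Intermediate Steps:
s(x, O) = O/7 (s(x, O) = O*(⅐) = O/7)
v(Y, J) = 6 - 2*J (v(Y, J) = J*(-2) + 6 = -2*J + 6 = 6 - 2*J)
k(Q, K) = -16 (k(Q, K) = -2*(6 - 2*(-1)) = -2*(6 + 2) = -2*8 = -16)
-40165/(-17698) + k(132, s(0, -10))/(-12297) = -40165/(-17698) - 16/(-12297) = -40165*(-1/17698) - 16*(-1/12297) = 40165/17698 + 16/12297 = 494192173/217632306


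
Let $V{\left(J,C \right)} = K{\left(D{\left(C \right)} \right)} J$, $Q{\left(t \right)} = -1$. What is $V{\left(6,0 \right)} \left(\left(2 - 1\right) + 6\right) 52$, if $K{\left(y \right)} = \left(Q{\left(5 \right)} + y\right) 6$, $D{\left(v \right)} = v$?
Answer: $-13104$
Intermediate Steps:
$K{\left(y \right)} = -6 + 6 y$ ($K{\left(y \right)} = \left(-1 + y\right) 6 = -6 + 6 y$)
$V{\left(J,C \right)} = J \left(-6 + 6 C\right)$ ($V{\left(J,C \right)} = \left(-6 + 6 C\right) J = J \left(-6 + 6 C\right)$)
$V{\left(6,0 \right)} \left(\left(2 - 1\right) + 6\right) 52 = 6 \cdot 6 \left(-1 + 0\right) \left(\left(2 - 1\right) + 6\right) 52 = 6 \cdot 6 \left(-1\right) \left(\left(2 - 1\right) + 6\right) 52 = - 36 \left(1 + 6\right) 52 = \left(-36\right) 7 \cdot 52 = \left(-252\right) 52 = -13104$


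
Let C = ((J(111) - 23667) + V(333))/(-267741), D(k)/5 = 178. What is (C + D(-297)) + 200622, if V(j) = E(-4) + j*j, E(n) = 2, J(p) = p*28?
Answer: 53952934060/267741 ≈ 2.0151e+5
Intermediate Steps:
J(p) = 28*p
V(j) = 2 + j² (V(j) = 2 + j*j = 2 + j²)
D(k) = 890 (D(k) = 5*178 = 890)
C = -90332/267741 (C = ((28*111 - 23667) + (2 + 333²))/(-267741) = ((3108 - 23667) + (2 + 110889))*(-1/267741) = (-20559 + 110891)*(-1/267741) = 90332*(-1/267741) = -90332/267741 ≈ -0.33739)
(C + D(-297)) + 200622 = (-90332/267741 + 890) + 200622 = 238199158/267741 + 200622 = 53952934060/267741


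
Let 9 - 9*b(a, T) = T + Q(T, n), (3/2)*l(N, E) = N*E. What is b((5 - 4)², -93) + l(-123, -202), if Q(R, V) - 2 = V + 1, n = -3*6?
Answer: 16577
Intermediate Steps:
n = -18
l(N, E) = 2*E*N/3 (l(N, E) = 2*(N*E)/3 = 2*(E*N)/3 = 2*E*N/3)
Q(R, V) = 3 + V (Q(R, V) = 2 + (V + 1) = 2 + (1 + V) = 3 + V)
b(a, T) = 8/3 - T/9 (b(a, T) = 1 - (T + (3 - 18))/9 = 1 - (T - 15)/9 = 1 - (-15 + T)/9 = 1 + (5/3 - T/9) = 8/3 - T/9)
b((5 - 4)², -93) + l(-123, -202) = (8/3 - ⅑*(-93)) + (⅔)*(-202)*(-123) = (8/3 + 31/3) + 16564 = 13 + 16564 = 16577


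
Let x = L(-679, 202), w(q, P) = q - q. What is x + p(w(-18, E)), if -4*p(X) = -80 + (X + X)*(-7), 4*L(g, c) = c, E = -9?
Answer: 141/2 ≈ 70.500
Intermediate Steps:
L(g, c) = c/4
w(q, P) = 0
p(X) = 20 + 7*X/2 (p(X) = -(-80 + (X + X)*(-7))/4 = -(-80 + (2*X)*(-7))/4 = -(-80 - 14*X)/4 = 20 + 7*X/2)
x = 101/2 (x = (1/4)*202 = 101/2 ≈ 50.500)
x + p(w(-18, E)) = 101/2 + (20 + (7/2)*0) = 101/2 + (20 + 0) = 101/2 + 20 = 141/2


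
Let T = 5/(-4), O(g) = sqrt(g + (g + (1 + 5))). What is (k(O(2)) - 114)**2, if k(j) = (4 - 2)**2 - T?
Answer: 189225/16 ≈ 11827.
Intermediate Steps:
O(g) = sqrt(6 + 2*g) (O(g) = sqrt(g + (g + 6)) = sqrt(g + (6 + g)) = sqrt(6 + 2*g))
T = -5/4 (T = 5*(-1/4) = -5/4 ≈ -1.2500)
k(j) = 21/4 (k(j) = (4 - 2)**2 - 1*(-5/4) = 2**2 + 5/4 = 4 + 5/4 = 21/4)
(k(O(2)) - 114)**2 = (21/4 - 114)**2 = (-435/4)**2 = 189225/16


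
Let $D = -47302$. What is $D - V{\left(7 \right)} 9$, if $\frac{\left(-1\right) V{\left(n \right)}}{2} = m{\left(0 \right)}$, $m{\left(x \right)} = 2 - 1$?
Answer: $-47284$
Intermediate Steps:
$m{\left(x \right)} = 1$ ($m{\left(x \right)} = 2 - 1 = 1$)
$V{\left(n \right)} = -2$ ($V{\left(n \right)} = \left(-2\right) 1 = -2$)
$D - V{\left(7 \right)} 9 = -47302 - \left(-2\right) 9 = -47302 - -18 = -47302 + 18 = -47284$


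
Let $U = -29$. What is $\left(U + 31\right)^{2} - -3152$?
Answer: $3156$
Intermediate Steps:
$\left(U + 31\right)^{2} - -3152 = \left(-29 + 31\right)^{2} - -3152 = 2^{2} + 3152 = 4 + 3152 = 3156$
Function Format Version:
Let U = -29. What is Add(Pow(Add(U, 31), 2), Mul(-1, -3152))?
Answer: 3156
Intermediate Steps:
Add(Pow(Add(U, 31), 2), Mul(-1, -3152)) = Add(Pow(Add(-29, 31), 2), Mul(-1, -3152)) = Add(Pow(2, 2), 3152) = Add(4, 3152) = 3156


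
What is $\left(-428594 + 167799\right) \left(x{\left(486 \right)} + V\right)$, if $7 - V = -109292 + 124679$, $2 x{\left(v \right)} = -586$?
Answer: $4087440035$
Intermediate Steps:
$x{\left(v \right)} = -293$ ($x{\left(v \right)} = \frac{1}{2} \left(-586\right) = -293$)
$V = -15380$ ($V = 7 - \left(-109292 + 124679\right) = 7 - 15387 = -15380$)
$\left(-428594 + 167799\right) \left(x{\left(486 \right)} + V\right) = \left(-428594 + 167799\right) \left(-293 - 15380\right) = \left(-260795\right) \left(-15673\right) = 4087440035$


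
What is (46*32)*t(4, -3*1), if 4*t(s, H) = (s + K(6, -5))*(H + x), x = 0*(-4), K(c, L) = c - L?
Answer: -16560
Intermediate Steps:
x = 0
t(s, H) = H*(11 + s)/4 (t(s, H) = ((s + (6 - 1*(-5)))*(H + 0))/4 = ((s + (6 + 5))*H)/4 = ((s + 11)*H)/4 = ((11 + s)*H)/4 = (H*(11 + s))/4 = H*(11 + s)/4)
(46*32)*t(4, -3*1) = (46*32)*((-3*1)*(11 + 4)/4) = 1472*((¼)*(-3)*15) = 1472*(-45/4) = -16560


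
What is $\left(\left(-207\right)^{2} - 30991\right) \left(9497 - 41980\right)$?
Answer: $-385183414$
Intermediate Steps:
$\left(\left(-207\right)^{2} - 30991\right) \left(9497 - 41980\right) = \left(42849 - 30991\right) \left(-32483\right) = 11858 \left(-32483\right) = -385183414$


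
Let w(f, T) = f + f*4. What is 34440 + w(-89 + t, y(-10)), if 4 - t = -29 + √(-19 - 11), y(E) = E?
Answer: 34160 - 5*I*√30 ≈ 34160.0 - 27.386*I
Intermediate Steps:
t = 33 - I*√30 (t = 4 - (-29 + √(-19 - 11)) = 4 - (-29 + √(-30)) = 4 - (-29 + I*√30) = 4 + (29 - I*√30) = 33 - I*√30 ≈ 33.0 - 5.4772*I)
w(f, T) = 5*f (w(f, T) = f + 4*f = 5*f)
34440 + w(-89 + t, y(-10)) = 34440 + 5*(-89 + (33 - I*√30)) = 34440 + 5*(-56 - I*√30) = 34440 + (-280 - 5*I*√30) = 34160 - 5*I*√30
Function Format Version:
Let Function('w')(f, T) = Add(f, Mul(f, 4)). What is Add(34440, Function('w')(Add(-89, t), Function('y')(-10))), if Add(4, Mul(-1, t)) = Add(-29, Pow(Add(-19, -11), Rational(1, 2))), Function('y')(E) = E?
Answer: Add(34160, Mul(-5, I, Pow(30, Rational(1, 2)))) ≈ Add(34160., Mul(-27.386, I))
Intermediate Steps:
t = Add(33, Mul(-1, I, Pow(30, Rational(1, 2)))) (t = Add(4, Mul(-1, Add(-29, Pow(Add(-19, -11), Rational(1, 2))))) = Add(4, Mul(-1, Add(-29, Pow(-30, Rational(1, 2))))) = Add(4, Mul(-1, Add(-29, Mul(I, Pow(30, Rational(1, 2)))))) = Add(4, Add(29, Mul(-1, I, Pow(30, Rational(1, 2))))) = Add(33, Mul(-1, I, Pow(30, Rational(1, 2)))) ≈ Add(33.000, Mul(-5.4772, I)))
Function('w')(f, T) = Mul(5, f) (Function('w')(f, T) = Add(f, Mul(4, f)) = Mul(5, f))
Add(34440, Function('w')(Add(-89, t), Function('y')(-10))) = Add(34440, Mul(5, Add(-89, Add(33, Mul(-1, I, Pow(30, Rational(1, 2))))))) = Add(34440, Mul(5, Add(-56, Mul(-1, I, Pow(30, Rational(1, 2)))))) = Add(34440, Add(-280, Mul(-5, I, Pow(30, Rational(1, 2))))) = Add(34160, Mul(-5, I, Pow(30, Rational(1, 2))))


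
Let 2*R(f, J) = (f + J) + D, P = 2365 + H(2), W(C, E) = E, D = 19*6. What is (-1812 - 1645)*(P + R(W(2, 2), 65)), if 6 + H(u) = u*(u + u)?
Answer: -16991155/2 ≈ -8.4956e+6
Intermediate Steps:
D = 114
H(u) = -6 + 2*u**2 (H(u) = -6 + u*(u + u) = -6 + u*(2*u) = -6 + 2*u**2)
P = 2367 (P = 2365 + (-6 + 2*2**2) = 2365 + (-6 + 2*4) = 2365 + (-6 + 8) = 2365 + 2 = 2367)
R(f, J) = 57 + J/2 + f/2 (R(f, J) = ((f + J) + 114)/2 = ((J + f) + 114)/2 = (114 + J + f)/2 = 57 + J/2 + f/2)
(-1812 - 1645)*(P + R(W(2, 2), 65)) = (-1812 - 1645)*(2367 + (57 + (1/2)*65 + (1/2)*2)) = -3457*(2367 + (57 + 65/2 + 1)) = -3457*(2367 + 181/2) = -3457*4915/2 = -16991155/2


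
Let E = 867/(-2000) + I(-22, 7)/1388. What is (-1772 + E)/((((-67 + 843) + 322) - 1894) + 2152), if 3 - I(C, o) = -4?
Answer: -410021783/313688000 ≈ -1.3071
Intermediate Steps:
I(C, o) = 7 (I(C, o) = 3 - 1*(-4) = 3 + 4 = 7)
E = -297349/694000 (E = 867/(-2000) + 7/1388 = 867*(-1/2000) + 7*(1/1388) = -867/2000 + 7/1388 = -297349/694000 ≈ -0.42846)
(-1772 + E)/((((-67 + 843) + 322) - 1894) + 2152) = (-1772 - 297349/694000)/((((-67 + 843) + 322) - 1894) + 2152) = -1230065349/(694000*(((776 + 322) - 1894) + 2152)) = -1230065349/(694000*((1098 - 1894) + 2152)) = -1230065349/(694000*(-796 + 2152)) = -1230065349/694000/1356 = -1230065349/694000*1/1356 = -410021783/313688000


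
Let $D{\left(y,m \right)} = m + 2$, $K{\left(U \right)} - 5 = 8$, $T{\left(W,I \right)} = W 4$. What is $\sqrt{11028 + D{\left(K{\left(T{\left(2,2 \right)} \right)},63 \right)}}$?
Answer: $\sqrt{11093} \approx 105.32$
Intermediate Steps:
$T{\left(W,I \right)} = 4 W$
$K{\left(U \right)} = 13$ ($K{\left(U \right)} = 5 + 8 = 13$)
$D{\left(y,m \right)} = 2 + m$
$\sqrt{11028 + D{\left(K{\left(T{\left(2,2 \right)} \right)},63 \right)}} = \sqrt{11028 + \left(2 + 63\right)} = \sqrt{11028 + 65} = \sqrt{11093}$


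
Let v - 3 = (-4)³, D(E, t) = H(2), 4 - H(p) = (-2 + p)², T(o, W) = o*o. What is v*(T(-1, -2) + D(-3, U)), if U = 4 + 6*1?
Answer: -305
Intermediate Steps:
T(o, W) = o²
U = 10 (U = 4 + 6 = 10)
H(p) = 4 - (-2 + p)²
D(E, t) = 4 (D(E, t) = 2*(4 - 1*2) = 2*(4 - 2) = 2*2 = 4)
v = -61 (v = 3 + (-4)³ = 3 - 64 = -61)
v*(T(-1, -2) + D(-3, U)) = -61*((-1)² + 4) = -61*(1 + 4) = -61*5 = -305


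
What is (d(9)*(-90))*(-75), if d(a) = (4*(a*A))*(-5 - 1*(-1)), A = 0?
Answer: 0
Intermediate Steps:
d(a) = 0 (d(a) = (4*(a*0))*(-5 - 1*(-1)) = (4*0)*(-5 + 1) = 0*(-4) = 0)
(d(9)*(-90))*(-75) = (0*(-90))*(-75) = 0*(-75) = 0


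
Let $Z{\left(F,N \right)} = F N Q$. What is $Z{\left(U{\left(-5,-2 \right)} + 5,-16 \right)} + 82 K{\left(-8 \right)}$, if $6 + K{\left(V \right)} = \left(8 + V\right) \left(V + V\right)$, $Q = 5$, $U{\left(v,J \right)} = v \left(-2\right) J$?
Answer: $708$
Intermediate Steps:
$U{\left(v,J \right)} = - 2 J v$ ($U{\left(v,J \right)} = - 2 v J = - 2 J v$)
$K{\left(V \right)} = -6 + 2 V \left(8 + V\right)$ ($K{\left(V \right)} = -6 + \left(8 + V\right) \left(V + V\right) = -6 + \left(8 + V\right) 2 V = -6 + 2 V \left(8 + V\right)$)
$Z{\left(F,N \right)} = 5 F N$ ($Z{\left(F,N \right)} = F N 5 = 5 F N$)
$Z{\left(U{\left(-5,-2 \right)} + 5,-16 \right)} + 82 K{\left(-8 \right)} = 5 \left(\left(-2\right) \left(-2\right) \left(-5\right) + 5\right) \left(-16\right) + 82 \left(-6 + 2 \left(-8\right)^{2} + 16 \left(-8\right)\right) = 5 \left(-20 + 5\right) \left(-16\right) + 82 \left(-6 + 2 \cdot 64 - 128\right) = 5 \left(-15\right) \left(-16\right) + 82 \left(-6 + 128 - 128\right) = 1200 + 82 \left(-6\right) = 1200 - 492 = 708$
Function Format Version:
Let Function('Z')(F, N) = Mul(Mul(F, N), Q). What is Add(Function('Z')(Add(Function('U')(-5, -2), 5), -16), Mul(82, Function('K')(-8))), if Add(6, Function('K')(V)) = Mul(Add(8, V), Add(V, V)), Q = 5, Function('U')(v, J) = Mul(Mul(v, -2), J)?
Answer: 708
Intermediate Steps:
Function('U')(v, J) = Mul(-2, J, v) (Function('U')(v, J) = Mul(Mul(-2, v), J) = Mul(-2, J, v))
Function('K')(V) = Add(-6, Mul(2, V, Add(8, V))) (Function('K')(V) = Add(-6, Mul(Add(8, V), Add(V, V))) = Add(-6, Mul(Add(8, V), Mul(2, V))) = Add(-6, Mul(2, V, Add(8, V))))
Function('Z')(F, N) = Mul(5, F, N) (Function('Z')(F, N) = Mul(Mul(F, N), 5) = Mul(5, F, N))
Add(Function('Z')(Add(Function('U')(-5, -2), 5), -16), Mul(82, Function('K')(-8))) = Add(Mul(5, Add(Mul(-2, -2, -5), 5), -16), Mul(82, Add(-6, Mul(2, Pow(-8, 2)), Mul(16, -8)))) = Add(Mul(5, Add(-20, 5), -16), Mul(82, Add(-6, Mul(2, 64), -128))) = Add(Mul(5, -15, -16), Mul(82, Add(-6, 128, -128))) = Add(1200, Mul(82, -6)) = Add(1200, -492) = 708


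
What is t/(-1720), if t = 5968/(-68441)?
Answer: 746/14714815 ≈ 5.0697e-5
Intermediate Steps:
t = -5968/68441 (t = 5968*(-1/68441) = -5968/68441 ≈ -0.087199)
t/(-1720) = -5968/68441/(-1720) = -5968/68441*(-1/1720) = 746/14714815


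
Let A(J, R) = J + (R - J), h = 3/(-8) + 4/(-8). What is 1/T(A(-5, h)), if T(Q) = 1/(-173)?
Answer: -173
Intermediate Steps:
h = -7/8 (h = 3*(-⅛) + 4*(-⅛) = -3/8 - ½ = -7/8 ≈ -0.87500)
A(J, R) = R
T(Q) = -1/173
1/T(A(-5, h)) = 1/(-1/173) = -173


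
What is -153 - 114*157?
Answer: -18051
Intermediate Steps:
-153 - 114*157 = -153 - 17898 = -18051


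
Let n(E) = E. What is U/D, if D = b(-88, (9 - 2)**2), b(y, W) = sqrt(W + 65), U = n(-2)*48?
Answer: -16*sqrt(114)/19 ≈ -8.9912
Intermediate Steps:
U = -96 (U = -2*48 = -96)
b(y, W) = sqrt(65 + W)
D = sqrt(114) (D = sqrt(65 + (9 - 2)**2) = sqrt(65 + 7**2) = sqrt(65 + 49) = sqrt(114) ≈ 10.677)
U/D = -96*sqrt(114)/114 = -16*sqrt(114)/19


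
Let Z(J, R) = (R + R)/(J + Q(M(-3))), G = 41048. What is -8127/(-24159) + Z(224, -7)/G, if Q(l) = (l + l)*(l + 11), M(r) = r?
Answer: 1397922635/4155605696 ≈ 0.33639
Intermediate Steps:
Q(l) = 2*l*(11 + l) (Q(l) = (2*l)*(11 + l) = 2*l*(11 + l))
Z(J, R) = 2*R/(-48 + J) (Z(J, R) = (R + R)/(J + 2*(-3)*(11 - 3)) = (2*R)/(J + 2*(-3)*8) = (2*R)/(J - 48) = (2*R)/(-48 + J) = 2*R/(-48 + J))
-8127/(-24159) + Z(224, -7)/G = -8127/(-24159) + (2*(-7)/(-48 + 224))/41048 = -8127*(-1/24159) + (2*(-7)/176)*(1/41048) = 2709/8053 + (2*(-7)*(1/176))*(1/41048) = 2709/8053 - 7/88*1/41048 = 2709/8053 - 1/516032 = 1397922635/4155605696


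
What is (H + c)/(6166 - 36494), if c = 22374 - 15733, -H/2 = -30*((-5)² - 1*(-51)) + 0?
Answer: -11201/30328 ≈ -0.36933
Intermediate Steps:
H = 4560 (H = -2*(-30*((-5)² - 1*(-51)) + 0) = -2*(-30*(25 + 51) + 0) = -2*(-30*76 + 0) = -2*(-2280 + 0) = -2*(-2280) = 4560)
c = 6641
(H + c)/(6166 - 36494) = (4560 + 6641)/(6166 - 36494) = 11201/(-30328) = 11201*(-1/30328) = -11201/30328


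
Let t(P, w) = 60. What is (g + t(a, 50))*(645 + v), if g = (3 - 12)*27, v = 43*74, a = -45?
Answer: -700341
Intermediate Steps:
v = 3182
g = -243 (g = -9*27 = -243)
(g + t(a, 50))*(645 + v) = (-243 + 60)*(645 + 3182) = -183*3827 = -700341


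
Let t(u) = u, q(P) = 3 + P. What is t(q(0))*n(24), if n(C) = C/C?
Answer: 3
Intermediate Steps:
n(C) = 1
t(q(0))*n(24) = (3 + 0)*1 = 3*1 = 3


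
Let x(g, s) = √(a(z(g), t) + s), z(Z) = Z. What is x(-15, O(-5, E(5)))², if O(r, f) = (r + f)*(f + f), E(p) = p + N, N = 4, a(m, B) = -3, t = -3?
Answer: 69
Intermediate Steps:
E(p) = 4 + p (E(p) = p + 4 = 4 + p)
O(r, f) = 2*f*(f + r) (O(r, f) = (f + r)*(2*f) = 2*f*(f + r))
x(g, s) = √(-3 + s)
x(-15, O(-5, E(5)))² = (√(-3 + 2*(4 + 5)*((4 + 5) - 5)))² = (√(-3 + 2*9*(9 - 5)))² = (√(-3 + 2*9*4))² = (√(-3 + 72))² = (√69)² = 69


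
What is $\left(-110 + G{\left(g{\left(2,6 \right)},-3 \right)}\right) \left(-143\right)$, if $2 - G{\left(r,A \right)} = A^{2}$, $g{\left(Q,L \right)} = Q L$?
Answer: $16731$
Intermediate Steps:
$g{\left(Q,L \right)} = L Q$
$G{\left(r,A \right)} = 2 - A^{2}$
$\left(-110 + G{\left(g{\left(2,6 \right)},-3 \right)}\right) \left(-143\right) = \left(-110 + \left(2 - \left(-3\right)^{2}\right)\right) \left(-143\right) = \left(-110 + \left(2 - 9\right)\right) \left(-143\right) = \left(-110 - 7\right) \left(-143\right) = \left(-117\right) \left(-143\right) = 16731$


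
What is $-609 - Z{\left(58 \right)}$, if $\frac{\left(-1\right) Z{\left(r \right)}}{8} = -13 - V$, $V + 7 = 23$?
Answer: $-841$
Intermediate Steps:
$V = 16$ ($V = -7 + 23 = 16$)
$Z{\left(r \right)} = 232$ ($Z{\left(r \right)} = - 8 \left(-13 - 16\right) = \left(-8\right) \left(-29\right) = 232$)
$-609 - Z{\left(58 \right)} = -609 - 232 = -841$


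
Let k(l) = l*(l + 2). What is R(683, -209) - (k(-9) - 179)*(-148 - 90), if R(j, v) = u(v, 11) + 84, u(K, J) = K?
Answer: -27733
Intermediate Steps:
R(j, v) = 84 + v (R(j, v) = v + 84 = 84 + v)
k(l) = l*(2 + l)
R(683, -209) - (k(-9) - 179)*(-148 - 90) = (84 - 209) - (-9*(2 - 9) - 179)*(-148 - 90) = -125 - (-9*(-7) - 179)*(-238) = -125 - (63 - 179)*(-238) = -125 - (-116)*(-238) = -125 - 1*27608 = -125 - 27608 = -27733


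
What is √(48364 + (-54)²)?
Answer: 4*√3205 ≈ 226.45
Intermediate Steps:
√(48364 + (-54)²) = √(48364 + 2916) = √51280 = 4*√3205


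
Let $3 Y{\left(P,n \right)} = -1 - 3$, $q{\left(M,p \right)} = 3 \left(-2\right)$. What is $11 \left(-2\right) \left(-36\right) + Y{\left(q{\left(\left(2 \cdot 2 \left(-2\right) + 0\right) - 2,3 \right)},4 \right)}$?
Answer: $\frac{2372}{3} \approx 790.67$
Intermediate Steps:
$q{\left(M,p \right)} = -6$
$Y{\left(P,n \right)} = - \frac{4}{3}$ ($Y{\left(P,n \right)} = \frac{-1 - 3}{3} = \frac{1}{3} \left(-4\right) = - \frac{4}{3}$)
$11 \left(-2\right) \left(-36\right) + Y{\left(q{\left(\left(2 \cdot 2 \left(-2\right) + 0\right) - 2,3 \right)},4 \right)} = 11 \left(-2\right) \left(-36\right) - \frac{4}{3} = \left(-22\right) \left(-36\right) - \frac{4}{3} = 792 - \frac{4}{3} = \frac{2372}{3}$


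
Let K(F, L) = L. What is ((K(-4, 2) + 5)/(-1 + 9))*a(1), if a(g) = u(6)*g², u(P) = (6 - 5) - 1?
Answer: 0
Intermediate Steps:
u(P) = 0 (u(P) = 1 - 1 = 0)
a(g) = 0 (a(g) = 0*g² = 0)
((K(-4, 2) + 5)/(-1 + 9))*a(1) = ((2 + 5)/(-1 + 9))*0 = (7/8)*0 = 0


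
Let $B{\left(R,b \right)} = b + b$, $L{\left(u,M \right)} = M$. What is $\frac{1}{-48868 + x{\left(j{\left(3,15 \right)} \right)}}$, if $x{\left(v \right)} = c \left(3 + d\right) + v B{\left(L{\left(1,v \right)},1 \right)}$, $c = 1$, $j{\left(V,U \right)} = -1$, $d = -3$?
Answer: $- \frac{1}{48870} \approx -2.0462 \cdot 10^{-5}$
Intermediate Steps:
$B{\left(R,b \right)} = 2 b$
$x{\left(v \right)} = 2 v$ ($x{\left(v \right)} = 1 \left(3 - 3\right) + v 2 \cdot 1 = 1 \cdot 0 + v 2 = 0 + 2 v = 2 v$)
$\frac{1}{-48868 + x{\left(j{\left(3,15 \right)} \right)}} = \frac{1}{-48868 + 2 \left(-1\right)} = \frac{1}{-48868 - 2} = \frac{1}{-48870} = - \frac{1}{48870}$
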